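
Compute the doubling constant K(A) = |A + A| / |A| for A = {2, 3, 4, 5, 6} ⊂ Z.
K = |A + A| / |A| = 9/5

Enumerate A + A = {a + b : a, b ∈ A}. With |A| = 5, there are |A|^2 = 25 ordered sum pairs; collecting distinct values, A + A = {4, 5, 6, 7, 8, 9, 10, 11, 12}, so |A + A| = 9. Thus K = 9/5. Here |A + A| = 2|A| − 1 = 9, the minimum possible — so K = 9/5 is minimal, which holds iff A is an arithmetic progression.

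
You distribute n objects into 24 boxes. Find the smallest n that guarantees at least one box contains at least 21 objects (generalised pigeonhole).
n = (21 − 1)·24 + 1 = 481

By the generalised pigeonhole principle, to guarantee some box contains ≥ r objects we need more than (r − 1) · k objects total. Threshold: n = (r − 1) · k + 1. With r = 21 and k = 24: n = 20 · 24 + 1 = 480 + 1 = 481. For n = 480 = 20 · 24, we can put exactly 20 objects in every box, avoiding 21 in any single one — so 481 is tight.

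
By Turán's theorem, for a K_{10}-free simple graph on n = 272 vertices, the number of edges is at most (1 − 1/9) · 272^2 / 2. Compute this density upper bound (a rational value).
Turán density bound = (8/9) · 272^2/2 = 295936/9 ≈ 32881.7778

Turán's theorem: ex(n, K_{r+1}) is achieved by the complete r-partite Turán graph T(n, r) with parts as balanced as possible, and is at most (1 − 1/r) · n^2/2. For r = 9, n = 272: the density bound is (8/9) · 73984/2 = 295936/9 ≈ 32881.7778. The integer-valued extremum is e(T(272, 9)) = 32881, which is strictly less than the density bound 295936/9 since 9 ∤ 272 (the parts of T(272, 9) cannot all be equal).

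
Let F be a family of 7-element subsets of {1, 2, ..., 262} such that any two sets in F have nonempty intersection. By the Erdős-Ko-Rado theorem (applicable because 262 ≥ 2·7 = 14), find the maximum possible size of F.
max |F| = C(261, 6) = 414356272512

The Erdős-Ko-Rado theorem states: for n ≥ 2k, an intersecting family of k-subsets of an n-element set has size at most C(n − 1, k − 1), with equality for 'star' families {A ⊆ [n] : |A| = k, i ∈ A} (fix an element i). For n = 262, k = 7: C(261, 6) = 414356272512.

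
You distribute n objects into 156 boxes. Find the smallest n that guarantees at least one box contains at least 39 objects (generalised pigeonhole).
n = (39 − 1)·156 + 1 = 5929

By the generalised pigeonhole principle, to guarantee some box contains ≥ r objects we need more than (r − 1) · k objects total. Threshold: n = (r − 1) · k + 1. With r = 39 and k = 156: n = 38 · 156 + 1 = 5928 + 1 = 5929. For n = 5928 = 38 · 156, we can put exactly 38 objects in every box, avoiding 39 in any single one — so 5929 is tight.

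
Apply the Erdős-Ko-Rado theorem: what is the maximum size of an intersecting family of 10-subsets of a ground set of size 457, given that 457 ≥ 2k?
max |F| = C(456, 9) = 2169797011896113600

The Erdős-Ko-Rado theorem states: for n ≥ 2k, an intersecting family of k-subsets of an n-element set has size at most C(n − 1, k − 1), with equality for 'star' families {A ⊆ [n] : |A| = k, i ∈ A} (fix an element i). For n = 457, k = 10: C(456, 9) = 2169797011896113600.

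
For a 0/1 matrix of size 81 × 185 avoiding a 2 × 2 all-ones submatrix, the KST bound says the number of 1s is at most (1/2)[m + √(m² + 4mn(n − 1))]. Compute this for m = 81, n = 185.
z(81, 185; 2, 2) ≤ (1/2)[81 + √(81² + 4·81·185·184)] = (1/2)[81 + √11035521] = 1701.4877

Kővári–Sós–Turán: let r_1, ..., r_81 be the row sums and z = Σ r_i the total number of 1s. Each pair of columns can share at most one row with both entries 1 (else a 2×2 all-ones block appears), so Σ_i C(r_i, 2) ≤ C(185, 2) = 17020. By convexity Σ_i C(r_i, 2) ≥ 81·C(z/81, 2) = z(z − 81)/(2·81), giving z² − 81z − 81·185·184 ≤ 0 and hence z ≤ (1/2)[81 + √(6561 + 4·2757240)] = (1/2)[81 + √11035521] ≈ (1/2)(81 + 3321.9755) = 1701.4877.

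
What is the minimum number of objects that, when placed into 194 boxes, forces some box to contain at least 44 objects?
n = (44 − 1)·194 + 1 = 8343

By the generalised pigeonhole principle, to guarantee some box contains ≥ r objects we need more than (r − 1) · k objects total. Threshold: n = (r − 1) · k + 1. With r = 44 and k = 194: n = 43 · 194 + 1 = 8342 + 1 = 8343. For n = 8342 = 43 · 194, we can put exactly 43 objects in every box, avoiding 44 in any single one — so 8343 is tight.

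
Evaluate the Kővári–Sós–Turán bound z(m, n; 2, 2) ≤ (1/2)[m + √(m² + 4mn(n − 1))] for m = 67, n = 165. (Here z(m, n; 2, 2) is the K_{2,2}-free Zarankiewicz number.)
z(67, 165; 2, 2) ≤ (1/2)[67 + √(67² + 4·67·165·164)] = (1/2)[67 + √7256569] = 1380.401

Kővári–Sós–Turán: let r_1, ..., r_67 be the row sums and z = Σ r_i the total number of 1s. Each pair of columns can share at most one row with both entries 1 (else a 2×2 all-ones block appears), so Σ_i C(r_i, 2) ≤ C(165, 2) = 13530. By convexity Σ_i C(r_i, 2) ≥ 67·C(z/67, 2) = z(z − 67)/(2·67), giving z² − 67z − 67·165·164 ≤ 0 and hence z ≤ (1/2)[67 + √(4489 + 4·1813020)] = (1/2)[67 + √7256569] ≈ (1/2)(67 + 2693.802) = 1380.401.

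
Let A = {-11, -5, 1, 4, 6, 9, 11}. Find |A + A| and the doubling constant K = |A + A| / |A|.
K = |A + A| / |A| = 24/7

Enumerate A + A = {a + b : a, b ∈ A}. With |A| = 7, there are |A|^2 = 49 ordered sum pairs; collecting distinct values, A + A = {-22, -16, -10, -7, -5, -4, -2, -1, 0, 1, 2, 4, 5, 6, 7, 8, 10, 12, 13, 15, 17, 18, 20, 22}, so |A + A| = 24. Thus K = 24/7. For comparison, the minimum possible |A + A| over all 7-element sets is 2·7 − 1 = 13 (so min K = 13/7), attained only by arithmetic progressions.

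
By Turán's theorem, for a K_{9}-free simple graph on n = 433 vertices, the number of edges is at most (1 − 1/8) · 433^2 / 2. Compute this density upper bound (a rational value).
Turán density bound = (7/8) · 433^2/2 = 1312423/16 ≈ 82026.4375

Turán's theorem: ex(n, K_{r+1}) is achieved by the complete r-partite Turán graph T(n, r) with parts as balanced as possible, and is at most (1 − 1/r) · n^2/2. For r = 8, n = 433: the density bound is (7/8) · 187489/2 = 1312423/16 ≈ 82026.4375. The integer-valued extremum is e(T(433, 8)) = 82026, which is strictly less than the density bound 1312423/16 since 8 ∤ 433 (the parts of T(433, 8) cannot all be equal).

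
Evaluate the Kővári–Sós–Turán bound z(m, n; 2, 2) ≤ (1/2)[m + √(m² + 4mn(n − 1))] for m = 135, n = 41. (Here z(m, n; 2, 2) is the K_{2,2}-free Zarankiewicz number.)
z(135, 41; 2, 2) ≤ (1/2)[135 + √(135² + 4·135·41·40)] = (1/2)[135 + √903825] = 542.8486

Kővári–Sós–Turán: let r_1, ..., r_135 be the row sums and z = Σ r_i the total number of 1s. Each pair of columns can share at most one row with both entries 1 (else a 2×2 all-ones block appears), so Σ_i C(r_i, 2) ≤ C(41, 2) = 820. By convexity Σ_i C(r_i, 2) ≥ 135·C(z/135, 2) = z(z − 135)/(2·135), giving z² − 135z − 135·41·40 ≤ 0 and hence z ≤ (1/2)[135 + √(18225 + 4·221400)] = (1/2)[135 + √903825] ≈ (1/2)(135 + 950.6971) = 542.8486.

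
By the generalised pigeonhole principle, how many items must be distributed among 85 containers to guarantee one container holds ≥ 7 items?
n = (7 − 1)·85 + 1 = 511

By the generalised pigeonhole principle, to guarantee some box contains ≥ r objects we need more than (r − 1) · k objects total. Threshold: n = (r − 1) · k + 1. With r = 7 and k = 85: n = 6 · 85 + 1 = 510 + 1 = 511. For n = 510 = 6 · 85, we can put exactly 6 objects in every box, avoiding 7 in any single one — so 511 is tight.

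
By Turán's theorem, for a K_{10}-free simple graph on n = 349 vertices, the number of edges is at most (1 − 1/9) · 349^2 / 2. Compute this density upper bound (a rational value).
Turán density bound = (8/9) · 349^2/2 = 487204/9 ≈ 54133.7778

Turán's theorem: ex(n, K_{r+1}) is achieved by the complete r-partite Turán graph T(n, r) with parts as balanced as possible, and is at most (1 − 1/r) · n^2/2. For r = 9, n = 349: the density bound is (8/9) · 121801/2 = 487204/9 ≈ 54133.7778. The integer-valued extremum is e(T(349, 9)) = 54133, which is strictly less than the density bound 487204/9 since 9 ∤ 349 (the parts of T(349, 9) cannot all be equal).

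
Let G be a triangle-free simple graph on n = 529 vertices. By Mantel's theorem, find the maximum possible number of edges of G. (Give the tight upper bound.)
ex(529, K_3) = ⌊529^2/4⌋ = 69960

Mantel (1907): a triangle-free graph on n vertices has at most ⌊n^2/4⌋ edges, with equality for the complete bipartite graph K_{⌊n/2⌋, ⌈n/2⌉}. For n = 529: ⌊529^2/4⌋ = ⌊279841/4⌋ = 69960. The extremal graph is K_{264, 265}, which has 264·265 = 69960 edges.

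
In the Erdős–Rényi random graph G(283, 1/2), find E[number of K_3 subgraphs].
E[# K_3] = C(283, 3) · (1/2)^C(3, 2) = 3737581 / 2^3 = 467197.625

For each 3-subset S of vertices (there are C(283, 3) = 3737581 such S), let X_S = 1 if S induces a K_3 (all C(3, 2) = 3 edges present). Then P(X_S = 1) = (1/2)^3 = 1/8. By linearity of expectation, E[# K_3] = C(283, 3) · (1/2)^3 = 3737581 / 8 = 467197.625.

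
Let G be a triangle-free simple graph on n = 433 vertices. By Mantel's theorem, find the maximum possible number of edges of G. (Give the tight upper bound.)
ex(433, K_3) = ⌊433^2/4⌋ = 46872

Mantel (1907): a triangle-free graph on n vertices has at most ⌊n^2/4⌋ edges, with equality for the complete bipartite graph K_{⌊n/2⌋, ⌈n/2⌉}. For n = 433: ⌊433^2/4⌋ = ⌊187489/4⌋ = 46872. The extremal graph is K_{216, 217}, which has 216·217 = 46872 edges.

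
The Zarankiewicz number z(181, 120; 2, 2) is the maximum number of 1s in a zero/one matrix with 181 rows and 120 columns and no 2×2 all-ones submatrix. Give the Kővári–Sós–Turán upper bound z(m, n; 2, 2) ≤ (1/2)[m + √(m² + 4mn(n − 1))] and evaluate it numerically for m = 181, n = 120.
z(181, 120; 2, 2) ≤ (1/2)[181 + √(181² + 4·181·120·119)] = (1/2)[181 + √10371481] = 1700.7392

Kővári–Sós–Turán: let r_1, ..., r_181 be the row sums and z = Σ r_i the total number of 1s. Each pair of columns can share at most one row with both entries 1 (else a 2×2 all-ones block appears), so Σ_i C(r_i, 2) ≤ C(120, 2) = 7140. By convexity Σ_i C(r_i, 2) ≥ 181·C(z/181, 2) = z(z − 181)/(2·181), giving z² − 181z − 181·120·119 ≤ 0 and hence z ≤ (1/2)[181 + √(32761 + 4·2584680)] = (1/2)[181 + √10371481] ≈ (1/2)(181 + 3220.4784) = 1700.7392.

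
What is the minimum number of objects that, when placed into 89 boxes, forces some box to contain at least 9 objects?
n = (9 − 1)·89 + 1 = 713

By the generalised pigeonhole principle, to guarantee some box contains ≥ r objects we need more than (r − 1) · k objects total. Threshold: n = (r − 1) · k + 1. With r = 9 and k = 89: n = 8 · 89 + 1 = 712 + 1 = 713. For n = 712 = 8 · 89, we can put exactly 8 objects in every box, avoiding 9 in any single one — so 713 is tight.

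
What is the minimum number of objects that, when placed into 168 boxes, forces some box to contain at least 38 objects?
n = (38 − 1)·168 + 1 = 6217

By the generalised pigeonhole principle, to guarantee some box contains ≥ r objects we need more than (r − 1) · k objects total. Threshold: n = (r − 1) · k + 1. With r = 38 and k = 168: n = 37 · 168 + 1 = 6216 + 1 = 6217. For n = 6216 = 37 · 168, we can put exactly 37 objects in every box, avoiding 38 in any single one — so 6217 is tight.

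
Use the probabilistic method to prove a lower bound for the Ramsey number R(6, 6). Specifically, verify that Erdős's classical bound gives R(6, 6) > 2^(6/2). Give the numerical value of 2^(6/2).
2^(6/2) = 8; so R(6, 6) > 8

Colour each edge of K_n uniformly at random with red/blue. The expected number of monochromatic K_6 is C(n, 6) · 2 · 2^(−C(6,2)). If C(n, 6) · 2^(1 − C(6,2)) < 1, then with positive probability no monochromatic K_6 exists, so R(6, 6) > n. The standard estimate C(n, 6) ≤ n^6/6! shows this inequality holds whenever n ≤ 2^(6/2) (since 6! · 2^(C(6,2) − 1) > 2^(6^2/2) ≥ n^6). Hence R(6, 6) > 2^(6/2) = 8.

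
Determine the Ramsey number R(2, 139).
R(2, 139) = 139

R(2, k) = k for all k ≥ 2: in a 2-colouring of K_k, either some edge is red (a red K_2) or all edges are blue (a blue K_k). And K_{138} coloured all-blue has no blue K_139, so R(2, 139) > 138. Hence R(2, 139) = 139.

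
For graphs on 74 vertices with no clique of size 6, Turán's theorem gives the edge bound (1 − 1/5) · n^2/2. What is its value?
Turán density bound = (4/5) · 74^2/2 = 10952/5 ≈ 2190.4

Turán's theorem: ex(n, K_{r+1}) is achieved by the complete r-partite Turán graph T(n, r) with parts as balanced as possible, and is at most (1 − 1/r) · n^2/2. For r = 5, n = 74: the density bound is (4/5) · 5476/2 = 10952/5 ≈ 2190.4. The integer-valued extremum is e(T(74, 5)) = 2190, which is strictly less than the density bound 10952/5 since 5 ∤ 74 (the parts of T(74, 5) cannot all be equal).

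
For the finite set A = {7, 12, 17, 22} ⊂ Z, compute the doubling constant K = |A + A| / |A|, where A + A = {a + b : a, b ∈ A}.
K = |A + A| / |A| = 7/4

Enumerate A + A = {a + b : a, b ∈ A}. With |A| = 4, there are |A|^2 = 16 ordered sum pairs; collecting distinct values, A + A = {14, 19, 24, 29, 34, 39, 44}, so |A + A| = 7. Thus K = 7/4. Here |A + A| = 2|A| − 1 = 7, the minimum possible — so K = 7/4 is minimal, which holds iff A is an arithmetic progression.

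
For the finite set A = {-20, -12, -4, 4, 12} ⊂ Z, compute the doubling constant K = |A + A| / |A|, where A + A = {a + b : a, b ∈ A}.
K = |A + A| / |A| = 9/5

Enumerate A + A = {a + b : a, b ∈ A}. With |A| = 5, there are |A|^2 = 25 ordered sum pairs; collecting distinct values, A + A = {-40, -32, -24, -16, -8, 0, 8, 16, 24}, so |A + A| = 9. Thus K = 9/5. Here |A + A| = 2|A| − 1 = 9, the minimum possible — so K = 9/5 is minimal, which holds iff A is an arithmetic progression.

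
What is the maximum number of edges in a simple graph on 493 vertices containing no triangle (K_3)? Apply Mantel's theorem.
ex(493, K_3) = ⌊493^2/4⌋ = 60762

Mantel (1907): a triangle-free graph on n vertices has at most ⌊n^2/4⌋ edges, with equality for the complete bipartite graph K_{⌊n/2⌋, ⌈n/2⌉}. For n = 493: ⌊493^2/4⌋ = ⌊243049/4⌋ = 60762. The extremal graph is K_{246, 247}, which has 246·247 = 60762 edges.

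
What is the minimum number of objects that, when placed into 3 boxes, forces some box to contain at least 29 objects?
n = (29 − 1)·3 + 1 = 85

By the generalised pigeonhole principle, to guarantee some box contains ≥ r objects we need more than (r − 1) · k objects total. Threshold: n = (r − 1) · k + 1. With r = 29 and k = 3: n = 28 · 3 + 1 = 84 + 1 = 85. For n = 84 = 28 · 3, we can put exactly 28 objects in every box, avoiding 29 in any single one — so 85 is tight.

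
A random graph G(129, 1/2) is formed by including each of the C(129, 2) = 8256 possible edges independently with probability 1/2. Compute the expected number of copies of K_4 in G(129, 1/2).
E[# K_4] = C(129, 4) · (1/2)^C(4, 2) = 11009376 / 2^6 = 344043/2 = 172021.5

For each 4-subset S of vertices (there are C(129, 4) = 11009376 such S), let X_S = 1 if S induces a K_4 (all C(4, 2) = 6 edges present). Then P(X_S = 1) = (1/2)^6 = 1/64. By linearity of expectation, E[# K_4] = C(129, 4) · (1/2)^6 = 11009376 / 64 = 344043/2 = 172021.5.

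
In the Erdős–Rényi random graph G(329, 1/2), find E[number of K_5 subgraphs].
E[# K_5] = C(329, 5) · (1/2)^C(5, 2) = 31155678190 / 2^10 = 15577839095/512 ≈ 30425466.982422

For each 5-subset S of vertices (there are C(329, 5) = 31155678190 such S), let X_S = 1 if S induces a K_5 (all C(5, 2) = 10 edges present). Then P(X_S = 1) = (1/2)^10 = 1/1024. By linearity of expectation, E[# K_5] = C(329, 5) · (1/2)^10 = 31155678190 / 1024 = 15577839095/512 ≈ 30425466.982422.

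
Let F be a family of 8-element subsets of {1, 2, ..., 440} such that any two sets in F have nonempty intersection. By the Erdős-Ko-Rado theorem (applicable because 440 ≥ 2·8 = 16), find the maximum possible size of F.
max |F| = C(439, 7) = 594214032237517

Erdős-Ko-Rado (1961): when n ≥ 2k, max |F| = C(n−1, k−1). The bound is attained by the star {A : i ∈ A} for any fixed i ∈ [n]. Here C(440−1, 8−1) = C(439, 7) = 594214032237517.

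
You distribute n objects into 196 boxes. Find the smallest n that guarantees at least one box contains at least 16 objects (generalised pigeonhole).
n = (16 − 1)·196 + 1 = 2941

By the generalised pigeonhole principle, to guarantee some box contains ≥ r objects we need more than (r − 1) · k objects total. Threshold: n = (r − 1) · k + 1. With r = 16 and k = 196: n = 15 · 196 + 1 = 2940 + 1 = 2941. For n = 2940 = 15 · 196, we can put exactly 15 objects in every box, avoiding 16 in any single one — so 2941 is tight.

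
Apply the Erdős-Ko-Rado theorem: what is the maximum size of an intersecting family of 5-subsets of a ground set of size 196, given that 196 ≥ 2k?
max |F| = C(195, 4) = 58409520

Erdős-Ko-Rado (1961): when n ≥ 2k, max |F| = C(n−1, k−1). The bound is attained by the star {A : i ∈ A} for any fixed i ∈ [n]. Here C(196−1, 5−1) = C(195, 4) = 58409520.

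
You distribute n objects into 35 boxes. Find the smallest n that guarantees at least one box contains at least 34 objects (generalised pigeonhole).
n = (34 − 1)·35 + 1 = 1156

By the generalised pigeonhole principle, to guarantee some box contains ≥ r objects we need more than (r − 1) · k objects total. Threshold: n = (r − 1) · k + 1. With r = 34 and k = 35: n = 33 · 35 + 1 = 1155 + 1 = 1156. For n = 1155 = 33 · 35, we can put exactly 33 objects in every box, avoiding 34 in any single one — so 1156 is tight.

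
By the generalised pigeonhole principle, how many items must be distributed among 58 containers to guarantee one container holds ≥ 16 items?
n = (16 − 1)·58 + 1 = 871

By the generalised pigeonhole principle, to guarantee some box contains ≥ r objects we need more than (r − 1) · k objects total. Threshold: n = (r − 1) · k + 1. With r = 16 and k = 58: n = 15 · 58 + 1 = 870 + 1 = 871. For n = 870 = 15 · 58, we can put exactly 15 objects in every box, avoiding 16 in any single one — so 871 is tight.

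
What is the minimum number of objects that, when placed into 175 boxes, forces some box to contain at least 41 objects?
n = (41 − 1)·175 + 1 = 7001

By the generalised pigeonhole principle, to guarantee some box contains ≥ r objects we need more than (r − 1) · k objects total. Threshold: n = (r − 1) · k + 1. With r = 41 and k = 175: n = 40 · 175 + 1 = 7000 + 1 = 7001. For n = 7000 = 40 · 175, we can put exactly 40 objects in every box, avoiding 41 in any single one — so 7001 is tight.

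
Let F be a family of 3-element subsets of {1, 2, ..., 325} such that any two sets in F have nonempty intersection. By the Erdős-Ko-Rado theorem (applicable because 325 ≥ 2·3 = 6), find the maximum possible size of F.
max |F| = C(324, 2) = 52326

The Erdős-Ko-Rado theorem states: for n ≥ 2k, an intersecting family of k-subsets of an n-element set has size at most C(n − 1, k − 1), with equality for 'star' families {A ⊆ [n] : |A| = k, i ∈ A} (fix an element i). For n = 325, k = 3: C(324, 2) = 52326.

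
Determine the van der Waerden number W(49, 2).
W(49, 2) = 49 + 1 = 50

A 2-term AP is any pair of integers, so a monochromatic 2-AP exists iff some colour is used at least twice. With 49 colours, the colouring i ↦ i on {1, ..., 49} uses each colour once, avoiding any monochromatic pair, so W(49, 2) > 49. For {1, ..., 50}, pigeonhole forces two integers of the same colour, which form a monochromatic 2-AP. Hence W(49, 2) = 50.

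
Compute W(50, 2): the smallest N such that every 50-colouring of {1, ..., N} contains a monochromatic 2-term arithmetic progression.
W(50, 2) = 50 + 1 = 51

A 2-term AP is any pair of integers, so a monochromatic 2-AP exists iff some colour is used at least twice. With 50 colours, the colouring i ↦ i on {1, ..., 50} uses each colour once, avoiding any monochromatic pair, so W(50, 2) > 50. For {1, ..., 51}, pigeonhole forces two integers of the same colour, which form a monochromatic 2-AP. Hence W(50, 2) = 51.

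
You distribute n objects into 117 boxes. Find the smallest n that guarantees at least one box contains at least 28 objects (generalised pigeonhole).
n = (28 − 1)·117 + 1 = 3160

By the generalised pigeonhole principle, to guarantee some box contains ≥ r objects we need more than (r − 1) · k objects total. Threshold: n = (r − 1) · k + 1. With r = 28 and k = 117: n = 27 · 117 + 1 = 3159 + 1 = 3160. For n = 3159 = 27 · 117, we can put exactly 27 objects in every box, avoiding 28 in any single one — so 3160 is tight.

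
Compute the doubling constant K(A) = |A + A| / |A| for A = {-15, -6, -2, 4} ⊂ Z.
K = |A + A| / |A| = 10/4 = 5/2

Enumerate A + A = {a + b : a, b ∈ A}. With |A| = 4, there are |A|^2 = 16 ordered sum pairs; collecting distinct values, A + A = {-30, -21, -17, -12, -11, -8, -4, -2, 2, 8}, so |A + A| = 10. Thus K = 10/4 = 5/2. For comparison, the minimum possible |A + A| over all 4-element sets is 2·4 − 1 = 7 (so min K = 7/4), attained only by arithmetic progressions.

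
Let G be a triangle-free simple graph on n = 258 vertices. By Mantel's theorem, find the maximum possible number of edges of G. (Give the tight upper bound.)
ex(258, K_3) = ⌊258^2/4⌋ = 16641

Mantel (1907): a triangle-free graph on n vertices has at most ⌊n^2/4⌋ edges, with equality for the complete bipartite graph K_{⌊n/2⌋, ⌈n/2⌉}. For n = 258: ⌊258^2/4⌋ = ⌊66564/4⌋ = 16641. The extremal graph is K_{129, 129}, which has 129·129 = 16641 edges.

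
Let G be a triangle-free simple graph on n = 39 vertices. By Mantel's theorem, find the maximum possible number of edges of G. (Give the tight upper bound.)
ex(39, K_3) = ⌊39^2/4⌋ = 380

Mantel (1907): a triangle-free graph on n vertices has at most ⌊n^2/4⌋ edges, with equality for the complete bipartite graph K_{⌊n/2⌋, ⌈n/2⌉}. For n = 39: ⌊39^2/4⌋ = ⌊1521/4⌋ = 380. The extremal graph is K_{19, 20}, which has 19·20 = 380 edges.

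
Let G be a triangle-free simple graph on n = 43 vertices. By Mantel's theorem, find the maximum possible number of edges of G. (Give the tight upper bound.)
ex(43, K_3) = ⌊43^2/4⌋ = 462

Mantel (1907): a triangle-free graph on n vertices has at most ⌊n^2/4⌋ edges, with equality for the complete bipartite graph K_{⌊n/2⌋, ⌈n/2⌉}. For n = 43: ⌊43^2/4⌋ = ⌊1849/4⌋ = 462. The extremal graph is K_{21, 22}, which has 21·22 = 462 edges.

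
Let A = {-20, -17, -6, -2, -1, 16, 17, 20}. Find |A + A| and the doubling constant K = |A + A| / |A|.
K = |A + A| / |A| = 31/8

Enumerate A + A = {a + b : a, b ∈ A}. With |A| = 8, there are |A|^2 = 64 ordered sum pairs; collecting distinct values, A + A = {-40, -37, -34, -26, -23, -22, -21, -19, -18, -12, -8, -7, -4, -3, -2, -1, 0, 3, 10, 11, 14, 15, 16, 18, 19, 32, 33, 34, 36, 37, 40}, so |A + A| = 31. Thus K = 31/8. For comparison, the minimum possible |A + A| over all 8-element sets is 2·8 − 1 = 15 (so min K = 15/8), attained only by arithmetic progressions.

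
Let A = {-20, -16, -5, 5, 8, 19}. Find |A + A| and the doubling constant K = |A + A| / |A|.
K = |A + A| / |A| = 20/6 = 10/3

Enumerate A + A = {a + b : a, b ∈ A}. With |A| = 6, there are |A|^2 = 36 ordered sum pairs; collecting distinct values, A + A = {-40, -36, -32, -25, -21, -15, -12, -11, -10, -8, -1, 0, 3, 10, 13, 14, 16, 24, 27, 38}, so |A + A| = 20. Thus K = 20/6 = 10/3. For comparison, the minimum possible |A + A| over all 6-element sets is 2·6 − 1 = 11 (so min K = 11/6), attained only by arithmetic progressions.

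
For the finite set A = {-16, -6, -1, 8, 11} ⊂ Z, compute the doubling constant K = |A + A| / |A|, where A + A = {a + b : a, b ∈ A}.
K = |A + A| / |A| = 15/5 = 3

Enumerate A + A = {a + b : a, b ∈ A}. With |A| = 5, there are |A|^2 = 25 ordered sum pairs; collecting distinct values, A + A = {-32, -22, -17, -12, -8, -7, -5, -2, 2, 5, 7, 10, 16, 19, 22}, so |A + A| = 15. Thus K = 15/5 = 3. For comparison, the minimum possible |A + A| over all 5-element sets is 2·5 − 1 = 9 (so min K = 9/5), attained only by arithmetic progressions.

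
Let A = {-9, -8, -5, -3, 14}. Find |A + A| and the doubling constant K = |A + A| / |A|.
K = |A + A| / |A| = 15/5 = 3

Enumerate A + A = {a + b : a, b ∈ A}. With |A| = 5, there are |A|^2 = 25 ordered sum pairs; collecting distinct values, A + A = {-18, -17, -16, -14, -13, -12, -11, -10, -8, -6, 5, 6, 9, 11, 28}, so |A + A| = 15. Thus K = 15/5 = 3. For comparison, the minimum possible |A + A| over all 5-element sets is 2·5 − 1 = 9 (so min K = 9/5), attained only by arithmetic progressions.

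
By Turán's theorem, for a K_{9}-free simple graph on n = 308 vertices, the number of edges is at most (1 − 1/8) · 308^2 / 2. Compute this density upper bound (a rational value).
Turán density bound = (7/8) · 308^2/2 = 41503

Turán's theorem: ex(n, K_{r+1}) is achieved by the complete r-partite Turán graph T(n, r) with parts as balanced as possible, and is at most (1 − 1/r) · n^2/2. For r = 8, n = 308: the density bound is (7/8) · 94864/2 = 41503. The integer-valued extremum is e(T(308, 8)) = 41502, which is strictly less than the density bound 41503 since 8 ∤ 308 (the parts of T(308, 8) cannot all be equal).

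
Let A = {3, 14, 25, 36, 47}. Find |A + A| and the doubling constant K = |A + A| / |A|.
K = |A + A| / |A| = 9/5

Enumerate A + A = {a + b : a, b ∈ A}. With |A| = 5, there are |A|^2 = 25 ordered sum pairs; collecting distinct values, A + A = {6, 17, 28, 39, 50, 61, 72, 83, 94}, so |A + A| = 9. Thus K = 9/5. Here |A + A| = 2|A| − 1 = 9, the minimum possible — so K = 9/5 is minimal, which holds iff A is an arithmetic progression.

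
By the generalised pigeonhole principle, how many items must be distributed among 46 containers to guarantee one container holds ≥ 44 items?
n = (44 − 1)·46 + 1 = 1979

By the generalised pigeonhole principle, to guarantee some box contains ≥ r objects we need more than (r − 1) · k objects total. Threshold: n = (r − 1) · k + 1. With r = 44 and k = 46: n = 43 · 46 + 1 = 1978 + 1 = 1979. For n = 1978 = 43 · 46, we can put exactly 43 objects in every box, avoiding 44 in any single one — so 1979 is tight.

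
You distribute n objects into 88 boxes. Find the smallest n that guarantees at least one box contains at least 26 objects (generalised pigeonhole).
n = (26 − 1)·88 + 1 = 2201

By the generalised pigeonhole principle, to guarantee some box contains ≥ r objects we need more than (r − 1) · k objects total. Threshold: n = (r − 1) · k + 1. With r = 26 and k = 88: n = 25 · 88 + 1 = 2200 + 1 = 2201. For n = 2200 = 25 · 88, we can put exactly 25 objects in every box, avoiding 26 in any single one — so 2201 is tight.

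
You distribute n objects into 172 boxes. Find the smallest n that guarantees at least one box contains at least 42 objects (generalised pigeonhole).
n = (42 − 1)·172 + 1 = 7053

By the generalised pigeonhole principle, to guarantee some box contains ≥ r objects we need more than (r − 1) · k objects total. Threshold: n = (r − 1) · k + 1. With r = 42 and k = 172: n = 41 · 172 + 1 = 7052 + 1 = 7053. For n = 7052 = 41 · 172, we can put exactly 41 objects in every box, avoiding 42 in any single one — so 7053 is tight.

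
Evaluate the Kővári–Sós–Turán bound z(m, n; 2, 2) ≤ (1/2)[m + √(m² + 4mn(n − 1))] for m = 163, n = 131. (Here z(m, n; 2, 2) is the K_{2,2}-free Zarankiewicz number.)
z(163, 131; 2, 2) ≤ (1/2)[163 + √(163² + 4·163·131·130)] = (1/2)[163 + √11130129] = 1749.5924

Kővári–Sós–Turán: let r_1, ..., r_163 be the row sums and z = Σ r_i the total number of 1s. Each pair of columns can share at most one row with both entries 1 (else a 2×2 all-ones block appears), so Σ_i C(r_i, 2) ≤ C(131, 2) = 8515. By convexity Σ_i C(r_i, 2) ≥ 163·C(z/163, 2) = z(z − 163)/(2·163), giving z² − 163z − 163·131·130 ≤ 0 and hence z ≤ (1/2)[163 + √(26569 + 4·2775890)] = (1/2)[163 + √11130129] ≈ (1/2)(163 + 3336.1848) = 1749.5924.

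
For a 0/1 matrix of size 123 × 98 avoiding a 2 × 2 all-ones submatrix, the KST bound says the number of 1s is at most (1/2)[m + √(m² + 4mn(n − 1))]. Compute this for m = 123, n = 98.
z(123, 98; 2, 2) ≤ (1/2)[123 + √(123² + 4·123·98·97)] = (1/2)[123 + √4692081] = 1144.5606

Kővári–Sós–Turán: let r_1, ..., r_123 be the row sums and z = Σ r_i the total number of 1s. Each pair of columns can share at most one row with both entries 1 (else a 2×2 all-ones block appears), so Σ_i C(r_i, 2) ≤ C(98, 2) = 4753. By convexity Σ_i C(r_i, 2) ≥ 123·C(z/123, 2) = z(z − 123)/(2·123), giving z² − 123z − 123·98·97 ≤ 0 and hence z ≤ (1/2)[123 + √(15129 + 4·1169238)] = (1/2)[123 + √4692081] ≈ (1/2)(123 + 2166.1212) = 1144.5606.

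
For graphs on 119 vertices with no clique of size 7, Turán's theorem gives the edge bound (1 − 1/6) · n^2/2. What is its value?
Turán density bound = (5/6) · 119^2/2 = 70805/12 ≈ 5900.4167

Turán's theorem: ex(n, K_{r+1}) is achieved by the complete r-partite Turán graph T(n, r) with parts as balanced as possible, and is at most (1 − 1/r) · n^2/2. For r = 6, n = 119: the density bound is (5/6) · 14161/2 = 70805/12 ≈ 5900.4167. The integer-valued extremum is e(T(119, 6)) = 5900, which is strictly less than the density bound 70805/12 since 6 ∤ 119 (the parts of T(119, 6) cannot all be equal).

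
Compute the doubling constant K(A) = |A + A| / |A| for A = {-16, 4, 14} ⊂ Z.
K = |A + A| / |A| = 6/3 = 2

Enumerate A + A = {a + b : a, b ∈ A}. With |A| = 3, there are |A|^2 = 9 ordered sum pairs; collecting distinct values, A + A = {-32, -12, -2, 8, 18, 28}, so |A + A| = 6. Thus K = 6/3 = 2. For comparison, the minimum possible |A + A| over all 3-element sets is 2·3 − 1 = 5 (so min K = 5/3), attained only by arithmetic progressions.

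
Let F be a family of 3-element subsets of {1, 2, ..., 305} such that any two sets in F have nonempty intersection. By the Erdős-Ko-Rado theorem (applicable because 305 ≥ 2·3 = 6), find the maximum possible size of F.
max |F| = C(304, 2) = 46056

The Erdős-Ko-Rado theorem states: for n ≥ 2k, an intersecting family of k-subsets of an n-element set has size at most C(n − 1, k − 1), with equality for 'star' families {A ⊆ [n] : |A| = k, i ∈ A} (fix an element i). For n = 305, k = 3: C(304, 2) = 46056.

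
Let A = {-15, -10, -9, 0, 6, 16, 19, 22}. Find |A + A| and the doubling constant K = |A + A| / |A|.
K = |A + A| / |A| = 30/8 = 15/4

Enumerate A + A = {a + b : a, b ∈ A}. With |A| = 8, there are |A|^2 = 64 ordered sum pairs; collecting distinct values, A + A = {-30, -25, -24, -20, -19, -18, -15, -10, -9, -4, -3, 0, 1, 4, 6, 7, 9, 10, 12, 13, 16, 19, 22, 25, 28, 32, 35, 38, 41, 44}, so |A + A| = 30. Thus K = 30/8 = 15/4. For comparison, the minimum possible |A + A| over all 8-element sets is 2·8 − 1 = 15 (so min K = 15/8), attained only by arithmetic progressions.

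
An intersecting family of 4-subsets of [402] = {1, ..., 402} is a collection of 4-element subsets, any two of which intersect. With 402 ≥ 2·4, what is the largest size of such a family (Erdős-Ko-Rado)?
max |F| = C(401, 3) = 10666600

The Erdős-Ko-Rado theorem states: for n ≥ 2k, an intersecting family of k-subsets of an n-element set has size at most C(n − 1, k − 1), with equality for 'star' families {A ⊆ [n] : |A| = k, i ∈ A} (fix an element i). For n = 402, k = 4: C(401, 3) = 10666600.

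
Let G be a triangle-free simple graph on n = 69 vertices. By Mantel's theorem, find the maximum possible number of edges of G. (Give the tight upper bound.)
ex(69, K_3) = ⌊69^2/4⌋ = 1190

Mantel (1907): a triangle-free graph on n vertices has at most ⌊n^2/4⌋ edges, with equality for the complete bipartite graph K_{⌊n/2⌋, ⌈n/2⌉}. For n = 69: ⌊69^2/4⌋ = ⌊4761/4⌋ = 1190. The extremal graph is K_{34, 35}, which has 34·35 = 1190 edges.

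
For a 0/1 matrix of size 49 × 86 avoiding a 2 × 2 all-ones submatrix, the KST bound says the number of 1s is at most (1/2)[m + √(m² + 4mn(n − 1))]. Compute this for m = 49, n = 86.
z(49, 86; 2, 2) ≤ (1/2)[49 + √(49² + 4·49·86·85)] = (1/2)[49 + √1435161] = 623.491

Kővári–Sós–Turán: let r_1, ..., r_49 be the row sums and z = Σ r_i the total number of 1s. Each pair of columns can share at most one row with both entries 1 (else a 2×2 all-ones block appears), so Σ_i C(r_i, 2) ≤ C(86, 2) = 3655. By convexity Σ_i C(r_i, 2) ≥ 49·C(z/49, 2) = z(z − 49)/(2·49), giving z² − 49z − 49·86·85 ≤ 0 and hence z ≤ (1/2)[49 + √(2401 + 4·358190)] = (1/2)[49 + √1435161] ≈ (1/2)(49 + 1197.9821) = 623.491.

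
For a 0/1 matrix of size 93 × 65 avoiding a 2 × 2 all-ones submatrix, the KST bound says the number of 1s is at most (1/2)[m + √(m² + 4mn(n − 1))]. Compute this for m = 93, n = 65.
z(93, 65; 2, 2) ≤ (1/2)[93 + √(93² + 4·93·65·64)] = (1/2)[93 + √1556169] = 670.2325

Kővári–Sós–Turán: let r_1, ..., r_93 be the row sums and z = Σ r_i the total number of 1s. Each pair of columns can share at most one row with both entries 1 (else a 2×2 all-ones block appears), so Σ_i C(r_i, 2) ≤ C(65, 2) = 2080. By convexity Σ_i C(r_i, 2) ≥ 93·C(z/93, 2) = z(z − 93)/(2·93), giving z² − 93z − 93·65·64 ≤ 0 and hence z ≤ (1/2)[93 + √(8649 + 4·386880)] = (1/2)[93 + √1556169] ≈ (1/2)(93 + 1247.465) = 670.2325.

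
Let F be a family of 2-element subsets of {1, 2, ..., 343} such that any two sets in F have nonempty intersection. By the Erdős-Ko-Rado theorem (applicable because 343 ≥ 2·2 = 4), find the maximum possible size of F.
max |F| = C(342, 1) = 342

Erdős-Ko-Rado (1961): when n ≥ 2k, max |F| = C(n−1, k−1). The bound is attained by the star {A : i ∈ A} for any fixed i ∈ [n]. Here C(343−1, 2−1) = C(342, 1) = 342.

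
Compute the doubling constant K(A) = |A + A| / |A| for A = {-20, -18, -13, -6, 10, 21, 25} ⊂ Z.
K = |A + A| / |A| = 27/7

Enumerate A + A = {a + b : a, b ∈ A}. With |A| = 7, there are |A|^2 = 49 ordered sum pairs; collecting distinct values, A + A = {-40, -38, -36, -33, -31, -26, -24, -19, -12, -10, -8, -3, 1, 3, 4, 5, 7, 8, 12, 15, 19, 20, 31, 35, 42, 46, 50}, so |A + A| = 27. Thus K = 27/7. For comparison, the minimum possible |A + A| over all 7-element sets is 2·7 − 1 = 13 (so min K = 13/7), attained only by arithmetic progressions.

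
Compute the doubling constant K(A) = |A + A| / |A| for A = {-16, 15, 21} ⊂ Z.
K = |A + A| / |A| = 6/3 = 2

Enumerate A + A = {a + b : a, b ∈ A}. With |A| = 3, there are |A|^2 = 9 ordered sum pairs; collecting distinct values, A + A = {-32, -1, 5, 30, 36, 42}, so |A + A| = 6. Thus K = 6/3 = 2. For comparison, the minimum possible |A + A| over all 3-element sets is 2·3 − 1 = 5 (so min K = 5/3), attained only by arithmetic progressions.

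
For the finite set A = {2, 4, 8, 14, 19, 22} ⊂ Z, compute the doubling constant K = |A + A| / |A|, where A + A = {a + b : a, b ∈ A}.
K = |A + A| / |A| = 20/6 = 10/3

Enumerate A + A = {a + b : a, b ∈ A}. With |A| = 6, there are |A|^2 = 36 ordered sum pairs; collecting distinct values, A + A = {4, 6, 8, 10, 12, 16, 18, 21, 22, 23, 24, 26, 27, 28, 30, 33, 36, 38, 41, 44}, so |A + A| = 20. Thus K = 20/6 = 10/3. For comparison, the minimum possible |A + A| over all 6-element sets is 2·6 − 1 = 11 (so min K = 11/6), attained only by arithmetic progressions.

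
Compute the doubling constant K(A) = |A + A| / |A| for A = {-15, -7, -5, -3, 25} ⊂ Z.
K = |A + A| / |A| = 14/5

Enumerate A + A = {a + b : a, b ∈ A}. With |A| = 5, there are |A|^2 = 25 ordered sum pairs; collecting distinct values, A + A = {-30, -22, -20, -18, -14, -12, -10, -8, -6, 10, 18, 20, 22, 50}, so |A + A| = 14. Thus K = 14/5. For comparison, the minimum possible |A + A| over all 5-element sets is 2·5 − 1 = 9 (so min K = 9/5), attained only by arithmetic progressions.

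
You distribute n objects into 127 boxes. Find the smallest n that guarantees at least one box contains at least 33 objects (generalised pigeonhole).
n = (33 − 1)·127 + 1 = 4065

By the generalised pigeonhole principle, to guarantee some box contains ≥ r objects we need more than (r − 1) · k objects total. Threshold: n = (r − 1) · k + 1. With r = 33 and k = 127: n = 32 · 127 + 1 = 4064 + 1 = 4065. For n = 4064 = 32 · 127, we can put exactly 32 objects in every box, avoiding 33 in any single one — so 4065 is tight.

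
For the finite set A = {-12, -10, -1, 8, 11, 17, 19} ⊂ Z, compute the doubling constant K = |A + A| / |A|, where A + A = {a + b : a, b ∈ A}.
K = |A + A| / |A| = 24/7

Enumerate A + A = {a + b : a, b ∈ A}. With |A| = 7, there are |A|^2 = 49 ordered sum pairs; collecting distinct values, A + A = {-24, -22, -20, -13, -11, -4, -2, -1, 1, 5, 7, 9, 10, 16, 18, 19, 22, 25, 27, 28, 30, 34, 36, 38}, so |A + A| = 24. Thus K = 24/7. For comparison, the minimum possible |A + A| over all 7-element sets is 2·7 − 1 = 13 (so min K = 13/7), attained only by arithmetic progressions.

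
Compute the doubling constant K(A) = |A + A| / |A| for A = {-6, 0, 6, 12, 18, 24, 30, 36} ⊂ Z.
K = |A + A| / |A| = 15/8

Enumerate A + A = {a + b : a, b ∈ A}. With |A| = 8, there are |A|^2 = 64 ordered sum pairs; collecting distinct values, A + A = {-12, -6, 0, 6, 12, 18, 24, 30, 36, 42, 48, 54, 60, 66, 72}, so |A + A| = 15. Thus K = 15/8. Here |A + A| = 2|A| − 1 = 15, the minimum possible — so K = 15/8 is minimal, which holds iff A is an arithmetic progression.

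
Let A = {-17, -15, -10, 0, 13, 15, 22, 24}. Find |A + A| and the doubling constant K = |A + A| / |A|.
K = |A + A| / |A| = 31/8

Enumerate A + A = {a + b : a, b ∈ A}. With |A| = 8, there are |A|^2 = 64 ordered sum pairs; collecting distinct values, A + A = {-34, -32, -30, -27, -25, -20, -17, -15, -10, -4, -2, 0, 3, 5, 7, 9, 12, 13, 14, 15, 22, 24, 26, 28, 30, 35, 37, 39, 44, 46, 48}, so |A + A| = 31. Thus K = 31/8. For comparison, the minimum possible |A + A| over all 8-element sets is 2·8 − 1 = 15 (so min K = 15/8), attained only by arithmetic progressions.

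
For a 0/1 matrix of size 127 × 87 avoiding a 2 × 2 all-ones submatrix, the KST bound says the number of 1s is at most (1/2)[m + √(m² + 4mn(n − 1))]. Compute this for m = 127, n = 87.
z(127, 87; 2, 2) ≤ (1/2)[127 + √(127² + 4·127·87·86)] = (1/2)[127 + √3816985] = 1040.3553

Kővári–Sós–Turán: let r_1, ..., r_127 be the row sums and z = Σ r_i the total number of 1s. Each pair of columns can share at most one row with both entries 1 (else a 2×2 all-ones block appears), so Σ_i C(r_i, 2) ≤ C(87, 2) = 3741. By convexity Σ_i C(r_i, 2) ≥ 127·C(z/127, 2) = z(z − 127)/(2·127), giving z² − 127z − 127·87·86 ≤ 0 and hence z ≤ (1/2)[127 + √(16129 + 4·950214)] = (1/2)[127 + √3816985] ≈ (1/2)(127 + 1953.7106) = 1040.3553.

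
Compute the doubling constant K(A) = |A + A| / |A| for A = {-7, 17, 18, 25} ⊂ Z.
K = |A + A| / |A| = 10/4 = 5/2

Enumerate A + A = {a + b : a, b ∈ A}. With |A| = 4, there are |A|^2 = 16 ordered sum pairs; collecting distinct values, A + A = {-14, 10, 11, 18, 34, 35, 36, 42, 43, 50}, so |A + A| = 10. Thus K = 10/4 = 5/2. For comparison, the minimum possible |A + A| over all 4-element sets is 2·4 − 1 = 7 (so min K = 7/4), attained only by arithmetic progressions.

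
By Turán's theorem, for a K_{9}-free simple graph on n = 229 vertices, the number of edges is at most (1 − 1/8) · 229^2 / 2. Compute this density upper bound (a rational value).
Turán density bound = (7/8) · 229^2/2 = 367087/16 ≈ 22942.9375

Turán's theorem: ex(n, K_{r+1}) is achieved by the complete r-partite Turán graph T(n, r) with parts as balanced as possible, and is at most (1 − 1/r) · n^2/2. For r = 8, n = 229: the density bound is (7/8) · 52441/2 = 367087/16 ≈ 22942.9375. The integer-valued extremum is e(T(229, 8)) = 22942, which is strictly less than the density bound 367087/16 since 8 ∤ 229 (the parts of T(229, 8) cannot all be equal).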